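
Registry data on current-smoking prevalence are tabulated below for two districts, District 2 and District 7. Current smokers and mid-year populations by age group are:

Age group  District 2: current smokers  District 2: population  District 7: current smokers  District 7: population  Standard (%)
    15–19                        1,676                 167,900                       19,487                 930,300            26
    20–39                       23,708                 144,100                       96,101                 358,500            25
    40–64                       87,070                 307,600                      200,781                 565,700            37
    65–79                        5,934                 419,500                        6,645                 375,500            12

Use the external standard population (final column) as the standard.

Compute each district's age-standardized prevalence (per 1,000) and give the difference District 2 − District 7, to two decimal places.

-55.75

Age-specific rates per 1,000 for District 2: 9.982, 164.525, 283.062, 14.145.
For District 7: 20.947, 268.064, 354.925, 17.696.
Standard weights: 0.26, 0.25, 0.37, 0.12.
District 2: 0.2600×9.982 + 0.2500×164.525 + 0.3700×283.062 + 0.1200×14.145 = 150.1571 per 1,000.
District 7: 0.2600×20.947 + 0.2500×268.064 + 0.3700×354.925 + 0.1200×17.696 = 205.9080 per 1,000.
Difference = 150.1571 − 205.9080 = -55.7510.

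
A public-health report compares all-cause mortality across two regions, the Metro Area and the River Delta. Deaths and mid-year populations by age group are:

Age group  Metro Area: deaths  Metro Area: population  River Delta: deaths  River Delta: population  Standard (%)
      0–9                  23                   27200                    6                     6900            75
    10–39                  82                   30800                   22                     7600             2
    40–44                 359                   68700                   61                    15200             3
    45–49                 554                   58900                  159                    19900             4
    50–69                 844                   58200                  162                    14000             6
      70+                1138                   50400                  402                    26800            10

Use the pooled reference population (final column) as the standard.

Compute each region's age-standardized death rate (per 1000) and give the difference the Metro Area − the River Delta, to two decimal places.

Age-specific rates per 1000 for the Metro Area: 0.846, 2.662, 5.226, 9.406, 14.502, 22.579.
For the River Delta: 0.870, 2.895, 4.013, 7.990, 11.571, 15.000.
Standard weights: 0.75, 0.02, 0.03, 0.04, 0.06, 0.10.
The Metro Area: 0.7500×0.846 + 0.0200×2.662 + 0.0300×5.226 + 0.0400×9.406 + 0.0600×14.502 + 0.1000×22.579 = 4.3485 per 1000.
The River Delta: 0.7500×0.870 + 0.0200×2.895 + 0.0300×4.013 + 0.0400×7.990 + 0.0600×11.571 + 0.1000×15.000 = 3.3443 per 1000.
Difference = 4.3485 − 3.3443 = 1.0041.

1.00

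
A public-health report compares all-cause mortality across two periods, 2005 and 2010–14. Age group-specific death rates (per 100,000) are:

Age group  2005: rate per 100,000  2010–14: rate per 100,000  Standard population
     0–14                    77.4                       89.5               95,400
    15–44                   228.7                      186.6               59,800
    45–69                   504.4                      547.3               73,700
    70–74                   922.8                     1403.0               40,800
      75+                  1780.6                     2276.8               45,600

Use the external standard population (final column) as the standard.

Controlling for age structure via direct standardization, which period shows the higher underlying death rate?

Standard total = 315,300; weights = 0.3026, 0.1897, 0.2337, 0.1294, 0.1446.
2005: 0.3026×77.4 + 0.1897×228.7 + 0.2337×504.4 + 0.1294×922.8 + 0.1446×1780.6 = 561.6242 per 100,000.
2010–14: 0.3026×89.5 + 0.1897×186.6 + 0.2337×547.3 + 0.1294×1403.0 + 0.1446×2276.8 = 701.2289 per 100,000.

2010–14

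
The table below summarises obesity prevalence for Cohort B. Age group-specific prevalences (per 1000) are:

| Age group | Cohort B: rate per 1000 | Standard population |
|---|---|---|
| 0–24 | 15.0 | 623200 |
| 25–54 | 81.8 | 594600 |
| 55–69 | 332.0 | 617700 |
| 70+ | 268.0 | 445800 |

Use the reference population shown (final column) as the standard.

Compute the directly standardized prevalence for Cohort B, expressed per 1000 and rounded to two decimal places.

167.68

Standard total = 2281300; weights = 0.2732, 0.2606, 0.2708, 0.1954.
Standardized rate: 0.2732×15.0 + 0.2606×81.8 + 0.2708×332.0 + 0.1954×268.0 = 167.6838 per 1000.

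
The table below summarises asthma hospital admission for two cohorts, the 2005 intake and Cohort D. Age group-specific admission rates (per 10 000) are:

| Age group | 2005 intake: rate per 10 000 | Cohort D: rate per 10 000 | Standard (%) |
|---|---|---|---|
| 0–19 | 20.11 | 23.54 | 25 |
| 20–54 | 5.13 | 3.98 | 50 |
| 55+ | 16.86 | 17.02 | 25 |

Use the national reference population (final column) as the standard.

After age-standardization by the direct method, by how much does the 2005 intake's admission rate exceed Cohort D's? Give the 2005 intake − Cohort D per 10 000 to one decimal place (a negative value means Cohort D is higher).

Standard weights: 0.25, 0.50, 0.25.
The 2005 intake: 0.2500×20.11 + 0.5000×5.13 + 0.2500×16.86 = 11.8075 per 10 000.
Cohort D: 0.2500×23.54 + 0.5000×3.98 + 0.2500×17.02 = 12.1300 per 10 000.
Difference = 11.8075 − 12.1300 = -0.3225.

-0.3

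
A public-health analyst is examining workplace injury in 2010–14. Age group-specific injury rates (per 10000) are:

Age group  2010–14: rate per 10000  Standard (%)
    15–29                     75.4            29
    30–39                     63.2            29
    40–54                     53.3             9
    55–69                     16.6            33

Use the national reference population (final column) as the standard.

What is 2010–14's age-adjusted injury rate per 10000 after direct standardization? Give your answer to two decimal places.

50.47

Standard weights: 0.29, 0.29, 0.09, 0.33.
Standardized rate: 0.2900×75.4 + 0.2900×63.2 + 0.0900×53.3 + 0.3300×16.6 = 50.4690 per 10000.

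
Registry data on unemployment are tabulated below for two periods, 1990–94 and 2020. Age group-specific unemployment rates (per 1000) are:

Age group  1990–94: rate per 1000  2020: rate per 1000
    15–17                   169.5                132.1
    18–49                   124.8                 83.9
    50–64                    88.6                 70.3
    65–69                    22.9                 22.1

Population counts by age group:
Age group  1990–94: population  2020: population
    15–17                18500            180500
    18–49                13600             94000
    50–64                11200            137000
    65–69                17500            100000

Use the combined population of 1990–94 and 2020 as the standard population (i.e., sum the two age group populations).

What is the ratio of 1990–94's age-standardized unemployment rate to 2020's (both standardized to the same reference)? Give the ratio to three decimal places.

1.303

Combined standard total = 572300; weights = 0.3477, 0.1880, 0.2590, 0.2053.
1990–94: 0.3477×169.5 + 0.1880×124.8 + 0.2590×88.6 + 0.2053×22.9 = 110.0476 per 1000.
2020: 0.3477×132.1 + 0.1880×83.9 + 0.2590×70.3 + 0.2053×22.1 = 84.4500 per 1000.
Ratio = 110.0476 ÷ 84.4500 = 1.30311.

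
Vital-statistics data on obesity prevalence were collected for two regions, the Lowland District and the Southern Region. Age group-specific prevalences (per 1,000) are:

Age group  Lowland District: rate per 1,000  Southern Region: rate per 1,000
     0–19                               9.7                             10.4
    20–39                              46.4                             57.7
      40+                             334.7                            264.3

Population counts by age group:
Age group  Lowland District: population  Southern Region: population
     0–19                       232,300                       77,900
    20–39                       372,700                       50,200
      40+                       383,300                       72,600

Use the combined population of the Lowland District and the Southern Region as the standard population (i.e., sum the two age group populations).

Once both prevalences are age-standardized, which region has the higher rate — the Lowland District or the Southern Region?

Combined standard total = 1,189,000; weights = 0.2609, 0.3557, 0.3834.
The Lowland District: 0.2609×9.7 + 0.3557×46.4 + 0.3834×334.7 = 147.3686 per 1,000.
The Southern Region: 0.2609×10.4 + 0.3557×57.7 + 0.3834×264.3 = 124.5768 per 1,000.

Lowland District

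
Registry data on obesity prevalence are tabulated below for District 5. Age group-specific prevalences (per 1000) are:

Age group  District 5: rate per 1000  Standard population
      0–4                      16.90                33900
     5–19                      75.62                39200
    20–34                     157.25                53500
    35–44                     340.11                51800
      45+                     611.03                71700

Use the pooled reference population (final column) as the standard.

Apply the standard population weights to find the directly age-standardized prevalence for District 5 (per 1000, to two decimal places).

Standard total = 250100; weights = 0.1355, 0.1567, 0.2139, 0.2071, 0.2867.
Standardized rate: 0.1355×16.90 + 0.1567×75.62 + 0.2139×157.25 + 0.2071×340.11 + 0.2867×611.03 = 293.3972 per 1000.

293.40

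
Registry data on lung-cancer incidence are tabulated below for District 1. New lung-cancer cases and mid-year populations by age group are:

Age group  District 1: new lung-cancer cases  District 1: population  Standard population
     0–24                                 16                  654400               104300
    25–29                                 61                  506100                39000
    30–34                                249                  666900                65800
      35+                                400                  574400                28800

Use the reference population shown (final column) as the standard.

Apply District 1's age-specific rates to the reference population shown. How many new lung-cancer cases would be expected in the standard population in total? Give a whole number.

Age-specific rates per 100000 for District 1: 2.44, 12.05, 37.34, 69.64.
Expected new lung-cancer cases = Σ (standard pop × age-specific rate ÷ 100000)
= 104300×2.44/100000 + 39000×12.05/100000 + 65800×37.34/100000 + 28800×69.64/100000
= 2.55 + 4.70 + 24.57 + 20.06 = 51.87.

52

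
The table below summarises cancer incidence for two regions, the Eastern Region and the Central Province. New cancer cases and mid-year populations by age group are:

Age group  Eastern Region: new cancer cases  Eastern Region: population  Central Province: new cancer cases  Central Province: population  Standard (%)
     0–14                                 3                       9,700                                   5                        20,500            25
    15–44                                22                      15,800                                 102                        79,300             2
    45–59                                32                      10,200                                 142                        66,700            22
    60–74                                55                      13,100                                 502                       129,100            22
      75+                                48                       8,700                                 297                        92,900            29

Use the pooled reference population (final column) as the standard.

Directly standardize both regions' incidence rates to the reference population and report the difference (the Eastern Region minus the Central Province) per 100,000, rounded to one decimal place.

Age-specific rates per 100,000 for the Eastern Region: 30.93, 139.24, 313.73, 419.85, 551.72.
For the Central Province: 24.39, 128.63, 212.89, 388.85, 319.70.
Standard weights: 0.25, 0.02, 0.22, 0.22, 0.29.
The Eastern Region: 0.2500×30.93 + 0.0200×139.24 + 0.2200×313.73 + 0.2200×419.85 + 0.2900×551.72 = 331.9028 per 100,000.
The Central Province: 0.2500×24.39 + 0.0200×128.63 + 0.2200×212.89 + 0.2200×388.85 + 0.2900×319.70 = 233.7653 per 100,000.
Difference = 331.9028 − 233.7653 = 98.1375.

98.1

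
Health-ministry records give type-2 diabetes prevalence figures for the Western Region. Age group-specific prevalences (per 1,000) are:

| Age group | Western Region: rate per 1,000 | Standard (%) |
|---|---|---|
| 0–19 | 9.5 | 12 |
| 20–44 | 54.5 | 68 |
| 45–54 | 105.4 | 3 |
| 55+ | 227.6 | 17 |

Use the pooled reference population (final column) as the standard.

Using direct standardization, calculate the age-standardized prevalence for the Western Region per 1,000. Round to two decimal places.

Standard weights: 0.12, 0.68, 0.03, 0.17.
Standardized rate: 0.1200×9.5 + 0.6800×54.5 + 0.0300×105.4 + 0.1700×227.6 = 80.0540 per 1,000.

80.05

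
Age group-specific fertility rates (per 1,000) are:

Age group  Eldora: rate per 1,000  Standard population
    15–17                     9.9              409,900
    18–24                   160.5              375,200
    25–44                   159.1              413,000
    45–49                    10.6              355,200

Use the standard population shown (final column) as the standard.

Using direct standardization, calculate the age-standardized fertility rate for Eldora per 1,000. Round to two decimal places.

86.11

Standard total = 1,553,300; weights = 0.2639, 0.2416, 0.2659, 0.2287.
Standardized rate: 0.2639×9.9 + 0.2416×160.5 + 0.2659×159.1 + 0.2287×10.6 = 86.1077 per 1,000.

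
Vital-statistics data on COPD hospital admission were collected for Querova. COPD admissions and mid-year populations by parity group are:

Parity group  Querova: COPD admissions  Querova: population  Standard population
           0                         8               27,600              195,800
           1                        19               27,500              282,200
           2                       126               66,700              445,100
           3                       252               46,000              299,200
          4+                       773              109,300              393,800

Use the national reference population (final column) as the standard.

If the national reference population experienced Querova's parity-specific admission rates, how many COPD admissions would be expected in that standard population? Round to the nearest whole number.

Parity-specific rates per 10,000 for Querova: 2.90, 6.91, 18.89, 54.78, 70.72.
Expected COPD admissions = Σ (standard pop × parity-specific rate ÷ 10,000)
= 195,800×2.90/10,000 + 282,200×6.91/10,000 + 445,100×18.89/10,000 + 299,200×54.78/10,000 + 393,800×70.72/10,000
= 56.75 + 194.97 + 840.82 + 1639.10 + 2785.06 = 5516.71.

5517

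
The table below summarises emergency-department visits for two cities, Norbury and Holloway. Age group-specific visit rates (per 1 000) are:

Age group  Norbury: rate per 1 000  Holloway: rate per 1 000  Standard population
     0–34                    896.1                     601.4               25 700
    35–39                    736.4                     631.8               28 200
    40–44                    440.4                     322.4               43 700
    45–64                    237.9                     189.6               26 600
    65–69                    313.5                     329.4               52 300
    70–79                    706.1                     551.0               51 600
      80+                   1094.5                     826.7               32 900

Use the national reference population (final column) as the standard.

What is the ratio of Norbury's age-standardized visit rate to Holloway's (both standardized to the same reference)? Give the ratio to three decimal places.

Standard total = 261 000; weights = 0.0985, 0.1080, 0.1674, 0.1019, 0.2004, 0.1977, 0.1261.
Norbury: 0.0985×896.1 + 0.1080×736.4 + 0.1674×440.4 + 0.1019×237.9 + 0.2004×313.5 + 0.1977×706.1 + 0.1261×1094.5 = 606.1675 per 1 000.
Holloway: 0.0985×601.4 + 0.1080×631.8 + 0.1674×322.4 + 0.1019×189.6 + 0.2004×329.4 + 0.1977×551.0 + 0.1261×826.7 = 479.9334 per 1 000.
Ratio = 606.1675 ÷ 479.9334 = 1.26302.

1.263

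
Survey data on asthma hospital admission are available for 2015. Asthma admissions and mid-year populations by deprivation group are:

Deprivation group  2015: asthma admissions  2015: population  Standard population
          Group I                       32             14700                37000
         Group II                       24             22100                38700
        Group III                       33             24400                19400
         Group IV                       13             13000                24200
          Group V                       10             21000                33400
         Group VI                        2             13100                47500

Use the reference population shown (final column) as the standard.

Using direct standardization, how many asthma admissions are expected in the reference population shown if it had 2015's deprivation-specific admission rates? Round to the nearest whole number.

196

Deprivation-specific rates per 10000 for 2015: 21.77, 10.86, 13.52, 10.00, 4.76, 1.53.
Expected asthma admissions = Σ (standard pop × deprivation-specific rate ÷ 10000)
= 37000×21.77/10000 + 38700×10.86/10000 + 19400×13.52/10000 + 24200×10.00/10000 + 33400×4.76/10000 + 47500×1.53/10000
= 80.54 + 42.03 + 26.24 + 24.20 + 15.90 + 7.25 = 196.17.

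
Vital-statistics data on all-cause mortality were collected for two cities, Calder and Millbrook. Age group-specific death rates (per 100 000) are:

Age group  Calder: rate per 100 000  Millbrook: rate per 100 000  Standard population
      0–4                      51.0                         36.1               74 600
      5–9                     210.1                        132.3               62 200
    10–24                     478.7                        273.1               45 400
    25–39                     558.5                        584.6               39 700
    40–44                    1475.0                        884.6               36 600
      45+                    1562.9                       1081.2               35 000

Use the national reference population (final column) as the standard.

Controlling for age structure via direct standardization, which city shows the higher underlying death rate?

Standard total = 293 500; weights = 0.2542, 0.2119, 0.1547, 0.1353, 0.1247, 0.1193.
Calder: 0.2542×51.0 + 0.2119×210.1 + 0.1547×478.7 + 0.1353×558.5 + 0.1247×1475.0 + 0.1193×1562.9 = 577.3927 per 100 000.
Millbrook: 0.2542×36.1 + 0.2119×132.3 + 0.1547×273.1 + 0.1353×584.6 + 0.1247×884.6 + 0.1193×1081.2 = 397.7780 per 100 000.

Calder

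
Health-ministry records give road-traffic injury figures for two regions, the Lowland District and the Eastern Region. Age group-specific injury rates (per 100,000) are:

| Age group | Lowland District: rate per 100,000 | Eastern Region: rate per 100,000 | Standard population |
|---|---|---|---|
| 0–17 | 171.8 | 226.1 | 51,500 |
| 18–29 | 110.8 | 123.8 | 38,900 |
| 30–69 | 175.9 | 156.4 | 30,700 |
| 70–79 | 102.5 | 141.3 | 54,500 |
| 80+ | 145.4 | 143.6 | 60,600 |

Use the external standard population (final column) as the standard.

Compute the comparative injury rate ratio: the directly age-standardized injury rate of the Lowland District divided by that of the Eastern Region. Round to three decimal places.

Standard total = 236,200; weights = 0.2180, 0.1647, 0.1300, 0.2307, 0.2566.
The Lowland District: 0.2180×171.8 + 0.1647×110.8 + 0.1300×175.9 + 0.2307×102.5 + 0.2566×145.4 = 139.5235 per 100,000.
The Eastern Region: 0.2180×226.1 + 0.1647×123.8 + 0.1300×156.4 + 0.2307×141.3 + 0.2566×143.6 = 159.4600 per 100,000.
Ratio = 139.5235 ÷ 159.4600 = 0.87497.

0.875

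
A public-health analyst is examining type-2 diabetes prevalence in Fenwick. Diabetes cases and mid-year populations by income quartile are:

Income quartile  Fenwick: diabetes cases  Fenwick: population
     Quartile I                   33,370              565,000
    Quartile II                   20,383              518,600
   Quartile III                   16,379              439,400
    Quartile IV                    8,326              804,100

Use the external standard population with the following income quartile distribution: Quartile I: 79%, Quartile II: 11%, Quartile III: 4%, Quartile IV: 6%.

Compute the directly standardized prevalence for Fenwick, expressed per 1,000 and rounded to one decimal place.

53.1

Income-specific rates per 1,000 for Fenwick: 59.062, 39.304, 37.276, 10.354.
Standard weights: 0.79, 0.11, 0.04, 0.06.
Standardized rate: 0.7900×59.062 + 0.1100×39.304 + 0.0400×37.276 + 0.0600×10.354 = 53.0947 per 1,000.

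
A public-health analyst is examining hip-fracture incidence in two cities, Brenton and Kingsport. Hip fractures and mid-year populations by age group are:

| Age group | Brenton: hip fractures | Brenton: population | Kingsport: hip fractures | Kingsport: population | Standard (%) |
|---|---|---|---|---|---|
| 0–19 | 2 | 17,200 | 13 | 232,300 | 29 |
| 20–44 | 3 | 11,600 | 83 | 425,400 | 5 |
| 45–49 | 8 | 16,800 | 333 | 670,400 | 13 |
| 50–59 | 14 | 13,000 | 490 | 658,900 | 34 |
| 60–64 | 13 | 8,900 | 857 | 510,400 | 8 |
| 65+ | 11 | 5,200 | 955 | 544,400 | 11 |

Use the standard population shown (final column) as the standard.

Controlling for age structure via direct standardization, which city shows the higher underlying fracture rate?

Age-specific rates per 100,000 for Brenton: 11.63, 25.86, 47.62, 107.69, 146.07, 211.54.
For Kingsport: 5.60, 19.51, 49.67, 74.37, 167.91, 175.42.
Standard weights: 0.29, 0.05, 0.13, 0.34, 0.08, 0.11.
Brenton: 0.2900×11.63 + 0.0500×25.86 + 0.1300×47.62 + 0.3400×107.69 + 0.0800×146.07 + 0.1100×211.54 = 82.4257 per 100,000.
Kingsport: 0.2900×5.60 + 0.0500×19.51 + 0.1300×49.67 + 0.3400×74.37 + 0.0800×167.91 + 0.1100×175.42 = 67.0694 per 100,000.
The crude rates (70.15 vs 89.78) would put Kingsport higher, but that reflects its age composition; once standardized to a common age structure, Brenton has the higher underlying rate.

Brenton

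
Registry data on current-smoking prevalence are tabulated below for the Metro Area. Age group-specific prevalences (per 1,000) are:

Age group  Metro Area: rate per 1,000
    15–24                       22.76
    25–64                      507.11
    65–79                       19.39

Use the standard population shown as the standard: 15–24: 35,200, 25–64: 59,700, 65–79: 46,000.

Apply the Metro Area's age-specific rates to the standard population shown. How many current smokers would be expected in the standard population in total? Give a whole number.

Expected current smokers = Σ (standard pop × age-specific rate ÷ 1,000)
= 35,200×22.76/1,000 + 59,700×507.11/1,000 + 46,000×19.39/1,000
= 801.15 + 30274.47 + 891.94 = 31967.56.

31968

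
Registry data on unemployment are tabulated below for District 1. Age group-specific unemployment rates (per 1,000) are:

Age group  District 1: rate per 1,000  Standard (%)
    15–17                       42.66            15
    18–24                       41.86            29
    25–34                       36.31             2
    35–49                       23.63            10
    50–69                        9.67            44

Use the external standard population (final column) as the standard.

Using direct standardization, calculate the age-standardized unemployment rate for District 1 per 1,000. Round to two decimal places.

Standard weights: 0.15, 0.29, 0.02, 0.10, 0.44.
Standardized rate: 0.1500×42.66 + 0.2900×41.86 + 0.0200×36.31 + 0.1000×23.63 + 0.4400×9.67 = 25.8824 per 1,000.

25.88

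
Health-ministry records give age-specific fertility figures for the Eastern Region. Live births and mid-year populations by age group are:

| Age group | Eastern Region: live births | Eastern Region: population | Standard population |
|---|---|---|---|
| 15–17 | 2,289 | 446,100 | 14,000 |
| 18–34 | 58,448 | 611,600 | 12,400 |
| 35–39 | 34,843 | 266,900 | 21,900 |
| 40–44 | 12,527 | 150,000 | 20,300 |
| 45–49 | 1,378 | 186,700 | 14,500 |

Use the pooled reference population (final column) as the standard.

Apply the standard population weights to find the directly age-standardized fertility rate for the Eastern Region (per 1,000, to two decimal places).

71.22

Age-specific rates per 1,000 for the Eastern Region: 5.131, 95.566, 130.547, 83.513, 7.381.
Standard total = 83,100; weights = 0.1685, 0.1492, 0.2635, 0.2443, 0.1745.
Standardized rate: 0.1685×5.131 + 0.1492×95.566 + 0.2635×130.547 + 0.2443×83.513 + 0.1745×7.381 = 71.2175 per 1,000.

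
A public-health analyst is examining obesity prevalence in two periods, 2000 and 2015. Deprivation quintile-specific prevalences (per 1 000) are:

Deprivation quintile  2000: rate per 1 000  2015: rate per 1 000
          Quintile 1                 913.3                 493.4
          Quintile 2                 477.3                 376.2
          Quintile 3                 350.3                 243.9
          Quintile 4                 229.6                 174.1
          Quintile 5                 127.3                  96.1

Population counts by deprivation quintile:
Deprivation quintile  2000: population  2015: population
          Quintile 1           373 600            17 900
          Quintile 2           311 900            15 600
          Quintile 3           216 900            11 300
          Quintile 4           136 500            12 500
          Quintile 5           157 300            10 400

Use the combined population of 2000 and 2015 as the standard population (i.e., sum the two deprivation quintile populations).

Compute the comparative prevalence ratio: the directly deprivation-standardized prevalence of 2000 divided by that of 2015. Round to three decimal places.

1.568

Combined standard total = 1 263 900; weights = 0.3098, 0.2591, 0.1806, 0.1179, 0.1327.
2000: 0.3098×913.3 + 0.2591×477.3 + 0.1806×350.3 + 0.1179×229.6 + 0.1327×127.3 = 513.7826 per 1 000.
2015: 0.3098×493.4 + 0.2591×376.2 + 0.1806×243.9 + 0.1179×174.1 + 0.1327×96.1 = 327.6260 per 1 000.
Ratio = 513.7826 ÷ 327.6260 = 1.56820.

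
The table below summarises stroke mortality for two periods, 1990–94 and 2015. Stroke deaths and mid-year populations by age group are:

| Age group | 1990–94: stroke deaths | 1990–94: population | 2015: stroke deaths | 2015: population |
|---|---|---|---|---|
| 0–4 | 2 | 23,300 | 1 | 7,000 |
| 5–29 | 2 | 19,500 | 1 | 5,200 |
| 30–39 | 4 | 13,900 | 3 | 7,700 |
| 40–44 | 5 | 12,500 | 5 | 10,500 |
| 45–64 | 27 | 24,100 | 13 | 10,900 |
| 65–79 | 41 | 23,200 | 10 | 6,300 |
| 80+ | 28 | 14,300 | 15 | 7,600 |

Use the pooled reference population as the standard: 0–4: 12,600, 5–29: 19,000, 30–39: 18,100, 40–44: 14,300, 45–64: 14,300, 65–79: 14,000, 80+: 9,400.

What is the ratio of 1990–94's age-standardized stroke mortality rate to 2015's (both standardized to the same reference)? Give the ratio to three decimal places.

Age-specific rates per 100,000 for 1990–94: 8.58, 10.26, 28.78, 40.00, 112.03, 176.72, 195.80.
For 2015: 14.29, 19.23, 38.96, 47.62, 119.27, 158.73, 197.37.
Standard total = 101,700; weights = 0.1239, 0.1868, 0.1780, 0.1406, 0.1406, 0.1377, 0.0924.
1990–94: 0.1239×8.58 + 0.1868×10.26 + 0.1780×28.78 + 0.1406×40.00 + 0.1406×112.03 + 0.1377×176.72 + 0.0924×195.80 = 71.9042 per 100,000.
2015: 0.1239×14.29 + 0.1868×19.23 + 0.1780×38.96 + 0.1406×47.62 + 0.1406×119.27 + 0.1377×158.73 + 0.0924×197.37 = 75.8557 per 100,000.
Ratio = 71.9042 ÷ 75.8557 = 0.94791.

0.948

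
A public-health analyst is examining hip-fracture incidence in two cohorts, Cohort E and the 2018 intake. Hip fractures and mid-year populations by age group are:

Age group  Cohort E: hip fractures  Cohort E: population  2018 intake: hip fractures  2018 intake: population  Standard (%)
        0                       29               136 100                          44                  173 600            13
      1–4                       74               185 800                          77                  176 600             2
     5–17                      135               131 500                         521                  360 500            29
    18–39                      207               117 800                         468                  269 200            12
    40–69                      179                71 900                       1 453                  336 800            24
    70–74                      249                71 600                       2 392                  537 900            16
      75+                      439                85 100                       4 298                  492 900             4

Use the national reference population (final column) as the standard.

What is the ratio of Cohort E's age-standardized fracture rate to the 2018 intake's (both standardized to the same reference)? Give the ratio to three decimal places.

Age-specific rates per 100 000 for Cohort E: 21.31, 39.83, 102.66, 175.72, 248.96, 347.77, 515.86.
For the 2018 intake: 25.35, 43.60, 144.52, 173.85, 431.41, 444.69, 871.98.
Standard weights: 0.13, 0.02, 0.29, 0.12, 0.24, 0.16, 0.04.
Cohort E: 0.1300×21.31 + 0.0200×39.83 + 0.2900×102.66 + 0.1200×175.72 + 0.2400×248.96 + 0.1600×347.77 + 0.0400×515.86 = 190.4517 per 100 000.
The 2018 intake: 0.1300×25.35 + 0.0200×43.60 + 0.2900×144.52 + 0.1200×173.85 + 0.2400×431.41 + 0.1600×444.69 + 0.0400×871.98 = 276.5093 per 100 000.
Ratio = 190.4517 ÷ 276.5093 = 0.68877.

0.689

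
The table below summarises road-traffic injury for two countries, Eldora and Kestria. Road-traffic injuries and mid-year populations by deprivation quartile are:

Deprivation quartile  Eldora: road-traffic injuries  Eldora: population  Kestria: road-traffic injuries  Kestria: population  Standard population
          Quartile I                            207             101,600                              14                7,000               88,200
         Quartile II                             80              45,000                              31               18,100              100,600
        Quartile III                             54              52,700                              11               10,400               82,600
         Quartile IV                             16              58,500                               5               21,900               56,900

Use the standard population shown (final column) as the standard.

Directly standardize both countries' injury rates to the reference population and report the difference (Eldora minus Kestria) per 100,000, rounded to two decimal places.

2.95

Deprivation-specific rates per 100,000 for Eldora: 203.74, 177.78, 102.47, 27.35.
For Kestria: 200.00, 171.27, 105.77, 22.83.
Standard total = 328,300; weights = 0.2687, 0.3064, 0.2516, 0.1733.
Eldora: 0.2687×203.74 + 0.3064×177.78 + 0.2516×102.47 + 0.1733×27.35 = 139.7329 per 100,000.
Kestria: 0.2687×200.00 + 0.3064×171.27 + 0.2516×105.77 + 0.1733×22.83 = 136.7818 per 100,000.
Difference = 139.7329 − 136.7818 = 2.9512.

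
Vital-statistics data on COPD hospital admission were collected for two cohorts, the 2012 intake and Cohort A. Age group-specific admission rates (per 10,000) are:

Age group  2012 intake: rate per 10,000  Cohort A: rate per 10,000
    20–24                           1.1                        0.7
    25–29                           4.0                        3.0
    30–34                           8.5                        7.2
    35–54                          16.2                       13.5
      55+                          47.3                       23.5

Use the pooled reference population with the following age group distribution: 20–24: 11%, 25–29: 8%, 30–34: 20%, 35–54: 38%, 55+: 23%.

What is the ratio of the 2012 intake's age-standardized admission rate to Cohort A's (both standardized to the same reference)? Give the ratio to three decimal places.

1.560

Standard weights: 0.11, 0.08, 0.20, 0.38, 0.23.
The 2012 intake: 0.1100×1.1 + 0.0800×4.0 + 0.2000×8.5 + 0.3800×16.2 + 0.2300×47.3 = 19.1760 per 10,000.
Cohort A: 0.1100×0.7 + 0.0800×3.0 + 0.2000×7.2 + 0.3800×13.5 + 0.2300×23.5 = 12.2920 per 10,000.
Ratio = 19.1760 ÷ 12.2920 = 1.56004.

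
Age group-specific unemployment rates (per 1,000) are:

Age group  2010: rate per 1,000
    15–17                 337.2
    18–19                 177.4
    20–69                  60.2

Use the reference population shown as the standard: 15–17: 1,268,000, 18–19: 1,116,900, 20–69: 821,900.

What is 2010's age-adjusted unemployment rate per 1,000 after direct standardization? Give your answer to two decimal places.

Standard total = 3,206,800; weights = 0.3954, 0.3483, 0.2563.
Standardized rate: 0.3954×337.2 + 0.3483×177.4 + 0.2563×60.2 = 210.5482 per 1,000.

210.55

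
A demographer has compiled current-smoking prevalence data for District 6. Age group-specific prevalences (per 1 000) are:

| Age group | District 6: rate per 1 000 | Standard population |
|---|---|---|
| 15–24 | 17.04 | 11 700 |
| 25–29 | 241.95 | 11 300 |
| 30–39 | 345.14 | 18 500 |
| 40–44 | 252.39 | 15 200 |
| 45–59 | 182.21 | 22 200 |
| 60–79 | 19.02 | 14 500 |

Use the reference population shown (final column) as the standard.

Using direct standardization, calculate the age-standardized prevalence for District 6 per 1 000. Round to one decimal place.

Standard total = 93 400; weights = 0.1253, 0.1210, 0.1981, 0.1627, 0.2377, 0.1552.
Standardized rate: 0.1253×17.04 + 0.1210×241.95 + 0.1981×345.14 + 0.1627×252.39 + 0.2377×182.21 + 0.1552×19.02 = 187.1057 per 1 000.

187.1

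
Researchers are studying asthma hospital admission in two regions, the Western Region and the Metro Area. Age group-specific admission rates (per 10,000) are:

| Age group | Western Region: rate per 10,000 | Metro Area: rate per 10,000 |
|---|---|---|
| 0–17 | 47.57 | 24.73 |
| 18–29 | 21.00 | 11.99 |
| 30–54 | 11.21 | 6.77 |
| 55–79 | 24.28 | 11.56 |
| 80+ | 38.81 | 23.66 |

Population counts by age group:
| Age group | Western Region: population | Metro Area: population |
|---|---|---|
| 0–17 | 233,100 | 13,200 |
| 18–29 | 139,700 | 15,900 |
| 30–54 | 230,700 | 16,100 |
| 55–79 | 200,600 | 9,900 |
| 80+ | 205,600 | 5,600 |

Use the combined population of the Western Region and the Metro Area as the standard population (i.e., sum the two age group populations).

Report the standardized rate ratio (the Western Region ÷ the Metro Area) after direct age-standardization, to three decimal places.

1.821

Combined standard total = 1,070,400; weights = 0.2301, 0.1454, 0.2306, 0.1967, 0.1973.
The Western Region: 0.2301×47.57 + 0.1454×21.00 + 0.2306×11.21 + 0.1967×24.28 + 0.1973×38.81 = 29.0156 per 10,000.
The Metro Area: 0.2301×24.73 + 0.1454×11.99 + 0.2306×6.77 + 0.1967×11.56 + 0.1973×23.66 = 15.9360 per 10,000.
Ratio = 29.0156 ÷ 15.9360 = 1.82076.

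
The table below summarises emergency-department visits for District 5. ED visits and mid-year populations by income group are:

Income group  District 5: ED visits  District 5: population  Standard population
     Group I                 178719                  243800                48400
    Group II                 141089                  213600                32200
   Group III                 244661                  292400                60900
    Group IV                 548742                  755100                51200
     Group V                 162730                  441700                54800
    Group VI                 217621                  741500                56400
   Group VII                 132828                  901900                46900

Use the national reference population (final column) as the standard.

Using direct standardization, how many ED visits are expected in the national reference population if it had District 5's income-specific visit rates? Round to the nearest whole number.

Income-specific rates per 1000 for District 5: 733.056, 660.529, 836.734, 726.714, 368.417, 293.488, 147.276.
Expected ED visits = Σ (standard pop × income-specific rate ÷ 1000)
= 48400×733.056/1000 + 32200×660.529/1000 + 60900×836.734/1000 + 51200×726.714/1000 + 54800×368.417/1000 + 56400×293.488/1000 + 46900×147.276/1000
= 35479.90 + 21269.03 + 50957.10 + 37207.77 + 20189.28 + 16552.70 + 6907.23 = 188563.01.

188563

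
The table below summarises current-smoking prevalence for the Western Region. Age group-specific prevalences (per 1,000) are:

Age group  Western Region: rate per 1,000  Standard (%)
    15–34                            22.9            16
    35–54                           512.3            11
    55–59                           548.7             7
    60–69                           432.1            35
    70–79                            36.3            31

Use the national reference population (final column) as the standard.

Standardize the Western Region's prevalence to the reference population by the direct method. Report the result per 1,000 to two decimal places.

260.91

Standard weights: 0.16, 0.11, 0.07, 0.35, 0.31.
Standardized rate: 0.1600×22.9 + 0.1100×512.3 + 0.0700×548.7 + 0.3500×432.1 + 0.3100×36.3 = 260.9140 per 1,000.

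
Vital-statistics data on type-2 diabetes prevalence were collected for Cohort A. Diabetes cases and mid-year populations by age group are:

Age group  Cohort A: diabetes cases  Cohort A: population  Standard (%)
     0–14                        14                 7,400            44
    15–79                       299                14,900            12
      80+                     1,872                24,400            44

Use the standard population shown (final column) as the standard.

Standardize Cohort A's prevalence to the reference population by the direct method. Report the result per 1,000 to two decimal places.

37.00

Age-specific rates per 1,000 for Cohort A: 1.892, 20.067, 76.721.
Standard weights: 0.44, 0.12, 0.44.
Standardized rate: 0.4400×1.892 + 0.1200×20.067 + 0.4400×76.721 = 36.9979 per 1,000.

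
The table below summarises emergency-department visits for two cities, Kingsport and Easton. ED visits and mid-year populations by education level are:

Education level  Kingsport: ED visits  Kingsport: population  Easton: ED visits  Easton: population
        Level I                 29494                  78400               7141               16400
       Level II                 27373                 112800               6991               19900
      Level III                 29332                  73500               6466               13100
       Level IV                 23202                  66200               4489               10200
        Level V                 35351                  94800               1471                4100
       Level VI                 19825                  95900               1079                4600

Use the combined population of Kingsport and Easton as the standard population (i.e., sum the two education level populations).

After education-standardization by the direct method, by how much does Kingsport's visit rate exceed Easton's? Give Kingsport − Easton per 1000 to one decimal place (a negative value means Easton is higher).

-61.8

Education-specific rates per 1000 for Kingsport: 376.199, 242.668, 399.075, 350.483, 372.901, 206.726.
For Easton: 435.427, 351.307, 493.588, 440.098, 358.780, 234.565.
Combined standard total = 589900; weights = 0.1607, 0.2250, 0.1468, 0.1295, 0.1677, 0.1704.
Kingsport: 0.1607×376.199 + 0.2250×242.668 + 0.1468×399.075 + 0.1295×350.483 + 0.1677×372.901 + 0.1704×206.726 = 316.7629 per 1000.
Easton: 0.1607×435.427 + 0.2250×351.307 + 0.1468×493.588 + 0.1295×440.098 + 0.1677×358.780 + 0.1704×234.565 = 378.5764 per 1000.
Difference = 316.7629 − 378.5764 = -61.8136.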